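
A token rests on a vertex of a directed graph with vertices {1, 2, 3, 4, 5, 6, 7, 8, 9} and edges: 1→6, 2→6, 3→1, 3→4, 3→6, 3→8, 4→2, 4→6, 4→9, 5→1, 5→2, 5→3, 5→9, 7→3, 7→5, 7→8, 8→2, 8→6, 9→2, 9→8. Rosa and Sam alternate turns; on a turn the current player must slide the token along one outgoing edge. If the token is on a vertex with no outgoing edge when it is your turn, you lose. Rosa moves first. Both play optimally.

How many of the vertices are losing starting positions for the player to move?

3

Build the W/L table. Terminal = L. A non-terminal position is W if it has a move to some L; otherwise it is L.
Every edge goes from a vertex to one that appears earlier in the order 6, 1, 2, 8, 9, 4, 3, 5, 7, so processing vertices in that order labels each vertex after all of its successors.
6: no outgoing edge → L
1: reaches L-position 6 → W
2: reaches L-position 6 → W
8: reaches L-position 6 → W
9: only reaches 8(W), 2(W), all W → L
4: reaches L-position 9 → W
3: reaches L-position 6 → W
5: reaches L-position 9 → W
7: only reaches 5(W), 3(W), 8(W), all W → L
The L vertices are 6, 7, 9; that is 3 in all.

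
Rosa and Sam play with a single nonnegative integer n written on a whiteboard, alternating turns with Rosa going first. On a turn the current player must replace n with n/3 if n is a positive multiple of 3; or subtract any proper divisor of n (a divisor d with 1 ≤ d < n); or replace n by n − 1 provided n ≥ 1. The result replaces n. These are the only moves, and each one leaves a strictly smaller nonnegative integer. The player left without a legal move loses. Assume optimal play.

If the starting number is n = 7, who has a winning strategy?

Sam wins.

Work bottom-up. With no move the player to move loses. Otherwise the position is W if at least one move leads to an L position for the opponent, and L if every move leads to a W.
n=0: no move → L
n=1: can move to 0, which is L ⇒ W
n=2: the only move is to 1(W), a W ⇒ L
n=3: can move to 2, which is L ⇒ W
n=4: can move to 2, which is L ⇒ W
n=5: the only move is to 4(W), a W ⇒ L
n=6: can move to 2, which is L ⇒ W
n=7: the only move is to 6(W), a W ⇒ L
The starting position 7 is L: whatever Rosa does, the opponent receives a W position.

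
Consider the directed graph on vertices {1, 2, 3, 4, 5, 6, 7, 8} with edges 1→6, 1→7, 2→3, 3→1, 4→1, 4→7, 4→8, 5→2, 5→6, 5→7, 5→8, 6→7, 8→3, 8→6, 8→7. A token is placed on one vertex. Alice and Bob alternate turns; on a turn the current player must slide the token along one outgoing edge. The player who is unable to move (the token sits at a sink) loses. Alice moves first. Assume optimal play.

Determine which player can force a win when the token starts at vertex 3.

Work bottom-up. With no move the player to move loses. Otherwise the position is W if at least one move leads to an L position for the opponent, and L if every move leads to a W.
Every edge goes from a vertex to one that appears earlier in the order 7, 6, 1, 3, 8, 2, 5, 4, so processing vertices in that order labels each vertex after all of its successors.
7: no outgoing edge → L
6: W (go to 7, an L position)
1: W (go to 7, an L position)
3: L (sole option 1(W) is W)
8: W (go to 3, an L position)
2: W (go to 3, an L position)
5: W (go to 7, an L position)
4: W (go to 7, an L position)
The starting position 3 is L: whatever Alice does, the opponent receives a W position.

Bob wins.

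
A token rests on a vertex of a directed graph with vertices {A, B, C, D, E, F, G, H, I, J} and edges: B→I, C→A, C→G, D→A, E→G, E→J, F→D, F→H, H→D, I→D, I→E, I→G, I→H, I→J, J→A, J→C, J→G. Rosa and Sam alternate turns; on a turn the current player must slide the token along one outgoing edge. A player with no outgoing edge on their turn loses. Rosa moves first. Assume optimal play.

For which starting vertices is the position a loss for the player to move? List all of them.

Label each position W (a win for the player to move) or L (a loss). A position with no legal move is L; any other position is W exactly when some move reaches an L, and L when every move reaches a W.
Every edge goes from a vertex to one that appears earlier in the order A, G, C, D, H, J, E, I, F, B, so processing vertices in that order labels each vertex after all of its successors.
A: no outgoing edge → L
G: no outgoing edge → L
C: can move to G, which is L ⇒ W
D: can move to A, which is L ⇒ W
H: the only move is to D(W), a W ⇒ L
J: can move to G, which is L ⇒ W
E: can move to G, which is L ⇒ W
I: can move to H, which is L ⇒ W
F: can move to H, which is L ⇒ W
B: the only move is to I(W), a W ⇒ L
Reading off the rows marked L gives the requested list; there are 4 such vertices.

A, B, G, H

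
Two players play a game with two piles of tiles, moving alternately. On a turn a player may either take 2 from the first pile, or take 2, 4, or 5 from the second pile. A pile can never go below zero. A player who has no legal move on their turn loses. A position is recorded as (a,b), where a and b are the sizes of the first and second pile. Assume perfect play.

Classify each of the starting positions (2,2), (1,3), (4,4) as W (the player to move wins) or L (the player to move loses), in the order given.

Label each position W (a win for the player to move) or L (a loss). A position with no legal move is L; any other position is W exactly when some move reaches an L, and L when every move reaches a W.
No move ever increases a pile, so every position that can arise here has a ≤ 4 and b ≤ 4; it is enough to label the cells with 0 ≤ a ≤ 4 and 0 ≤ b ≤ 4.
Every move lowers a or b (never raises either), so fill the grid row by row in increasing a, and left to right within a row: each cell's successors are then already labelled.
      b=0  b=1  b=2  b=3  b=4
a=0:    L    L    W    W    W
a=1:    L    L    W    W    W
a=2:    W    W    L    L    W
a=3:    W    W    L    L    W
a=4:    L    L    W    W    W
Cells with no legal move (terminal, hence L): (0,0), (0,1), (1,0), (1,1).
The remaining L cells, each justified by listing all of its moves:
(2,2): →(0,2)(W), (2,0)(W) — all W, so L
(2,3): →(0,3)(W), (2,1)(W) — all W, so L
(3,2): →(1,2)(W), (3,0)(W) — all W, so L
(3,3): →(1,3)(W), (3,1)(W) — all W, so L
(4,0): →(2,0)(W) only, which is W, so L
(4,1): →(2,1)(W) only, which is W, so L
Every other cell has at least one move into one of the L cells above, so it is W.
(2,2): one of the L cells justified above, so L
(1,3): the move to (1,1) reaches an L cell, so W
(4,4): the move to (4,0) reaches an L cell, so W

(2,2): L, (1,3): W, (4,4): W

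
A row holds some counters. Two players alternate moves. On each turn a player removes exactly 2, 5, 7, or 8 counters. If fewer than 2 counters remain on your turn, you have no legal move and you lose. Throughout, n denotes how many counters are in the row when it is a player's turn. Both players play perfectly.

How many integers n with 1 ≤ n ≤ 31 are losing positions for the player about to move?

8

Compute win/loss labels from the base case upward. A position with no move is L. Any other position is W if it can reach an L in one move, else L.
n=0: no move → L
n=1: no move → L
n=2: W (go to 0, an L position)
n=3: W (go to 1, an L position)
n=4: L (sole option 2(W) is W)
n=5: W (go to 0, an L position)
n=6: W (go to 4, an L position)
n=7: W (go to 0, an L position)
n=8: W (go to 1, an L position)
n=9: W (go to 4, an L position)
n=10: L (options 8(W), 5(W), 3(W), 2(W) are all W)
n=11: W (go to 4, an L position)
n=12: W (go to 10, an L position)
n=13: L (options 11(W), 8(W), 6(W), 5(W) are all W)
n=14: L (options 12(W), 9(W), 7(W), 6(W) are all W)
n=15: W (go to 13, an L position)
n=16: W (go to 14, an L position)
n=17: W (go to 10, an L position)
n=18: W (go to 13, an L position)
n=19: W (go to 14, an L position)
n=20: W (go to 13, an L position)
n=21: W (go to 14, an L position)
n=22: W (go to 14, an L position)
n=23: L (options 21(W), 18(W), 16(W), 15(W) are all W)
n=24: L (options 22(W), 19(W), 17(W), 16(W) are all W)
n=25: W (go to 23, an L position)
n=26: W (go to 24, an L position)
n=27: L (options 25(W), 22(W), 20(W), 19(W) are all W)
n=28: W (go to 23, an L position)
n=29: W (go to 27, an L position)
n=30: W (go to 23, an L position)
n=31: W (go to 24, an L position)
L entries with 1 ≤ n ≤ 31 (n=0 is outside the asked range and is not counted): n = 1, 4, 10, 13, 14, 23, 24, 27; that makes 8.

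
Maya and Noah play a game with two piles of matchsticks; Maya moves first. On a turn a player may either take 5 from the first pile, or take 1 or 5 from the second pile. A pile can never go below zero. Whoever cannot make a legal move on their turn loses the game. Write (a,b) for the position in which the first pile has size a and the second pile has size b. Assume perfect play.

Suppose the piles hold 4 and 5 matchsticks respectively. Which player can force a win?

Compute win/loss labels from the base case upward. A position with no move is L. Any other position is W if it can reach an L in one move, else L.
No move ever increases a pile, so every position that can arise here has a ≤ 4 and b ≤ 5; it is enough to label the cells with 0 ≤ a ≤ 4 and 0 ≤ b ≤ 5.
Every move lowers a or b (never raises either), so fill the grid row by row in increasing a, and left to right within a row: each cell's successors are then already labelled.
      b=0  b=1  b=2  b=3  b=4  b=5
a=0:    L    W    L    W    L    W
a=1:    L    W    L    W    L    W
a=2:    L    W    L    W    L    W
a=3:    L    W    L    W    L    W
a=4:    L    W    L    W    L    W
Cells with no legal move (terminal, hence L): (0,0), (1,0), (2,0), (3,0), (4,0).
The remaining L cells, each justified by listing all of its moves:
(0,2): →(0,1)(W) only, which is W, so L
(0,4): →(0,3)(W) only, which is W, so L
(1,2): →(1,1)(W) only, which is W, so L
(1,4): →(1,3)(W) only, which is W, so L
(2,2): →(2,1)(W) only, which is W, so L
(2,4): →(2,3)(W) only, which is W, so L
(3,2): →(3,1)(W) only, which is W, so L
(3,4): →(3,3)(W) only, which is W, so L
(4,2): →(4,1)(W) only, which is W, so L
(4,4): →(4,3)(W) only, which is W, so L
Every other cell has at least one move into one of the L cells above, so it is W.
The starting position (4,5) is W: Maya should move to (4,4), handing over an L position.

Maya wins.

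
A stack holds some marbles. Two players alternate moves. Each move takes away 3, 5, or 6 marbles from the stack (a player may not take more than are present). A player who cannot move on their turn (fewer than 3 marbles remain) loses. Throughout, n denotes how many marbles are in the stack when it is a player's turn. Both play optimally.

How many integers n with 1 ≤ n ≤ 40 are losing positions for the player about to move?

14

Label each position W (a win for the player to move) or L (a loss). A position with no legal move is L; any other position is W exactly when some move reaches an L, and L when every move reaches a W.
n=0: no move → L
n=1: no move → L
n=2: no move → L
n=3: reaches L-position 0 → W
n=4: reaches L-position 1 → W
n=5: reaches L-position 2 → W
n=6: reaches L-position 1 → W
n=7: reaches L-position 2 → W
n=8: reaches L-position 2 → W
n=9: only reaches 6(W), 4(W), 3(W), all W → L
n=10: only reaches 7(W), 5(W), 4(W), all W → L
n=11: only reaches 8(W), 6(W), 5(W), all W → L
n=12: reaches L-position 9 → W
n=13: reaches L-position 10 → W
n=14: reaches L-position 11 → W
n=15: reaches L-position 10 → W
n=16: reaches L-position 11 → W
n=17: reaches L-position 11 → W
n=18: only reaches 15(W), 13(W), 12(W), all W → L
n=19: only reaches 16(W), 14(W), 13(W), all W → L
n=20: only reaches 17(W), 15(W), 14(W), all W → L
n=21: reaches L-position 18 → W
n=22: reaches L-position 19 → W
n=23: reaches L-position 20 → W
n=24: reaches L-position 19 → W
n=25: reaches L-position 20 → W
n=26: reaches L-position 20 → W
n=27: only reaches 24(W), 22(W), 21(W), all W → L
n=28: only reaches 25(W), 23(W), 22(W), all W → L
n=29: only reaches 26(W), 24(W), 23(W), all W → L
n=30: reaches L-position 27 → W
n=31: reaches L-position 28 → W
n=32: reaches L-position 29 → W
n=33: reaches L-position 28 → W
n=34: reaches L-position 29 → W
n=35: reaches L-position 29 → W
n=36: only reaches 33(W), 31(W), 30(W), all W → L
n=37: only reaches 34(W), 32(W), 31(W), all W → L
n=38: only reaches 35(W), 33(W), 32(W), all W → L
n=39: reaches L-position 36 → W
n=40: reaches L-position 37 → W
L entries with 1 ≤ n ≤ 40 (n=0 is outside the asked range and is not counted): n = 1, 2, 9, 10, 11, 18, 19, 20, 27, 28, 29, 36, 37, 38; that makes 14.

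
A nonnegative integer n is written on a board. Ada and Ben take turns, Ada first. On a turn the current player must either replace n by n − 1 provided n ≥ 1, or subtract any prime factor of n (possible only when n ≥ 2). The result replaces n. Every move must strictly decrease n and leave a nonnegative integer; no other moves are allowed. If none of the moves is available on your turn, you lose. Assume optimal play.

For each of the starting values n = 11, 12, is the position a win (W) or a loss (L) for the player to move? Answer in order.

11: W, 12: L

Use the standard recursion: the mover loses at a terminal position; elsewhere, the mover wins exactly when some move hands the opponent an L position.
n=0: no move → L
n=1: →0(L), so W
n=2: →0(L), so W
n=3: →0(L), so W
n=4: →2(W), 3(W) — all W, so L
n=5: →0(L), so W
n=6: →4(L), so W
n=7: →0(L), so W
n=8: →6(W), 7(W) — all W, so L
n=9: →8(L), so W
n=10: →8(L), so W
n=11: →0(L), so W
n=12: →9(W), 10(W), 11(W) — all W, so L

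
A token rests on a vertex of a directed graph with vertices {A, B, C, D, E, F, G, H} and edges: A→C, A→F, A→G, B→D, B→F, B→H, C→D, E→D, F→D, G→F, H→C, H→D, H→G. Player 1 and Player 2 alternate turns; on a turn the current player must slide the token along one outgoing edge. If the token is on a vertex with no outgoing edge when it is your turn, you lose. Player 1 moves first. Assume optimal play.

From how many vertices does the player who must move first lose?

Positions with no move are L. A position that does have a move is losing for the player to move precisely when every available move leads to a winning position for the opponent. Fill in the labels:
Every edge goes from a vertex to one that appears earlier in the order D, C, F, G, A, H, E, B, so processing vertices in that order labels each vertex after all of its successors.
D: no outgoing edge → L
C: can move to D, which is L ⇒ W
F: can move to D, which is L ⇒ W
G: the only move is to F(W), a W ⇒ L
A: can move to G, which is L ⇒ W
H: can move to G, which is L ⇒ W
E: can move to D, which is L ⇒ W
B: can move to D, which is L ⇒ W
The L vertices are D, G; that is 2 in all.

2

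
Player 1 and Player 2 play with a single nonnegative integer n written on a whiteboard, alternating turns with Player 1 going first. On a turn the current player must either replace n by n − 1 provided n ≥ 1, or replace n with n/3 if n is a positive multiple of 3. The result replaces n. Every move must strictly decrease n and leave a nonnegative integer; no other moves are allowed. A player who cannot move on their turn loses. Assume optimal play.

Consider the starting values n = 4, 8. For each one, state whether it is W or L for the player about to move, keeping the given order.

Label each position W (a win for the player to move) or L (a loss). A position with no legal move is L; any other position is W exactly when some move reaches an L, and L when every move reaches a W.
n=0: no move → L
n=1: can move to 0, which is L ⇒ W
n=2: the only move is to 1(W), a W ⇒ L
n=3: can move to 2, which is L ⇒ W
n=4: the only move is to 3(W), a W ⇒ L
n=5: can move to 4, which is L ⇒ W
n=6: can move to 2, which is L ⇒ W
n=7: the only move is to 6(W), a W ⇒ L
n=8: can move to 7, which is L ⇒ W

4: L, 8: W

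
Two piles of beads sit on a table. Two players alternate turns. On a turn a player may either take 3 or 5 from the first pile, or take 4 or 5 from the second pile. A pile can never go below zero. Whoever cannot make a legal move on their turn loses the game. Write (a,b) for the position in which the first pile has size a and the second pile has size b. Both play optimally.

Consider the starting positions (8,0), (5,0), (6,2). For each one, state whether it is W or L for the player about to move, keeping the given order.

(8,0): L, (5,0): W, (6,2): W

Positions with no move are L. A position that does have a move is losing for the player to move precisely when every available move leads to a winning position for the opponent. Fill in the labels:
No move ever increases a pile, so every position that can arise here has a ≤ 8 and b ≤ 2; it is enough to label the cells with 0 ≤ a ≤ 8 and 0 ≤ b ≤ 2.
Every move lowers a or b (never raises either), so fill the grid row by row in increasing a, and left to right within a row: each cell's successors are then already labelled.
      b=0  b=1  b=2
a=0:    L    L    L
a=1:    L    L    L
a=2:    L    L    L
a=3:    W    W    W
a=4:    W    W    W
a=5:    W    W    W
a=6:    W    W    W
a=7:    W    W    W
a=8:    L    L    L
Cells with no legal move (terminal, hence L): (0,0), (0,1), (0,2), (1,0), (1,1), (1,2), (2,0), (2,1), (2,2).
The remaining L cells, each justified by listing all of its moves:
(8,0): →(5,0)(W), (3,0)(W) — all W, so L
(8,1): →(5,1)(W), (3,1)(W) — all W, so L
(8,2): →(5,2)(W), (3,2)(W) — all W, so L
Every other cell has at least one move into one of the L cells above, so it is W.
(8,0): one of the L cells justified above, so L
(5,0): the move to (2,0) reaches an L cell, so W
(6,2): the move to (1,2) reaches an L cell, so W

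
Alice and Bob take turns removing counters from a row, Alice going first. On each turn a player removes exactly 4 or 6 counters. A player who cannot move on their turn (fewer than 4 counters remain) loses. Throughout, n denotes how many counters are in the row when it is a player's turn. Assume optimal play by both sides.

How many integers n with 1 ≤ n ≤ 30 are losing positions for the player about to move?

Classify positions by backward induction: terminal positions (no move available) are L. From any other position, the mover wins iff some move reaches an L.
n=0: no move → L
n=1: no move → L
n=2: no move → L
n=3: no move → L
n=4: can move to 0, which is L ⇒ W
n=5: can move to 1, which is L ⇒ W
n=6: can move to 2, which is L ⇒ W
n=7: can move to 3, which is L ⇒ W
n=8: can move to 2, which is L ⇒ W
n=9: can move to 3, which is L ⇒ W
n=10: moves to 6(W), 4(W); every one is W ⇒ L
n=11: moves to 7(W), 5(W); every one is W ⇒ L
n=12: moves to 8(W), 6(W); every one is W ⇒ L
n=13: moves to 9(W), 7(W); every one is W ⇒ L
n=14: can move to 10, which is L ⇒ W
n=15: can move to 11, which is L ⇒ W
n=16: can move to 12, which is L ⇒ W
n=17: can move to 13, which is L ⇒ W
n=18: can move to 12, which is L ⇒ W
n=19: can move to 13, which is L ⇒ W
n=20: moves to 16(W), 14(W); every one is W ⇒ L
n=21: moves to 17(W), 15(W); every one is W ⇒ L
n=22: moves to 18(W), 16(W); every one is W ⇒ L
n=23: moves to 19(W), 17(W); every one is W ⇒ L
n=24: can move to 20, which is L ⇒ W
n=25: can move to 21, which is L ⇒ W
n=26: can move to 22, which is L ⇒ W
n=27: can move to 23, which is L ⇒ W
n=28: can move to 22, which is L ⇒ W
n=29: can move to 23, which is L ⇒ W
n=30: moves to 26(W), 24(W); every one is W ⇒ L
L entries with 1 ≤ n ≤ 30 (n=0 is outside the asked range and is not counted): n = 1, 2, 3, 10, 11, 12, 13, 20, 21, 22, 23, 30; that makes 12.

12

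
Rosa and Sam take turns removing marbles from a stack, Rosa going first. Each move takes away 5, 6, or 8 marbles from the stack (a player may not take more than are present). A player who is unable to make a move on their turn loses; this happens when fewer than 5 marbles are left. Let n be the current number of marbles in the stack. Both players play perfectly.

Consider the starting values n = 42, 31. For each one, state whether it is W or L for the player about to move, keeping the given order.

Use the standard recursion: the mover loses at a terminal position; elsewhere, the mover wins exactly when some move hands the opponent an L position.
n=0: no move → L
n=1: no move → L
n=2: no move → L
n=3: no move → L
n=4: no move → L
n=5: reaches L-position 0 → W
n=6: reaches L-position 1 → W
n=7: reaches L-position 2 → W
n=8: reaches L-position 3 → W
n=9: reaches L-position 4 → W
n=10: reaches L-position 4 → W
n=11: reaches L-position 3 → W
n=12: reaches L-position 4 → W
n=13: only reaches 8(W), 7(W), 5(W), all W → L
n=14: only reaches 9(W), 8(W), 6(W), all W → L
n=15: only reaches 10(W), 9(W), 7(W), all W → L
n=16: only reaches 11(W), 10(W), 8(W), all W → L
n=17: only reaches 12(W), 11(W), 9(W), all W → L
n=18: reaches L-position 13 → W
n=19: reaches L-position 14 → W
n=20: reaches L-position 15 → W
n=21: reaches L-position 16 → W
n=22: reaches L-position 17 → W
n=23: reaches L-position 17 → W
n=24: reaches L-position 16 → W
n=25: reaches L-position 17 → W
n=26: only reaches 21(W), 20(W), 18(W), all W → L
n=27: only reaches 22(W), 21(W), 19(W), all W → L
n=28: only reaches 23(W), 22(W), 20(W), all W → L
n=29: only reaches 24(W), 23(W), 21(W), all W → L
n=30: only reaches 25(W), 24(W), 22(W), all W → L
n=31: reaches L-position 26 → W
n=32: reaches L-position 27 → W
n=33: reaches L-position 28 → W
n=34: reaches L-position 29 → W
n=35: reaches L-position 30 → W
n=36: reaches L-position 30 → W
n=37: reaches L-position 29 → W
n=38: reaches L-position 30 → W
n=39: only reaches 34(W), 33(W), 31(W), all W → L
n=40: only reaches 35(W), 34(W), 32(W), all W → L
n=41: only reaches 36(W), 35(W), 33(W), all W → L
n=42: only reaches 37(W), 36(W), 34(W), all W → L

42: L, 31: W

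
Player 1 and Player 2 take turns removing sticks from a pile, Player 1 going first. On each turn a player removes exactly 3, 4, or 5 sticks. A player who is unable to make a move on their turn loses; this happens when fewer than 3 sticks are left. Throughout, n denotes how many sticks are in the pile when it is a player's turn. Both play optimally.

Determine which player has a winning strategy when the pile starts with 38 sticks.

Positions with no move are L. A position that does have a move is losing for the player to move precisely when every available move leads to a winning position for the opponent. Fill in the labels:
n=0: no move → L
n=1: no move → L
n=2: no move → L
n=3: can move to 0, which is L ⇒ W
n=4: can move to 1, which is L ⇒ W
n=5: can move to 2, which is L ⇒ W
n=6: can move to 2, which is L ⇒ W
n=7: can move to 2, which is L ⇒ W
n=8: moves to 5(W), 4(W), 3(W); every one is W ⇒ L
n=9: moves to 6(W), 5(W), 4(W); every one is W ⇒ L
n=10: moves to 7(W), 6(W), 5(W); every one is W ⇒ L
n=11: can move to 8, which is L ⇒ W
n=12: can move to 9, which is L ⇒ W
n=13: can move to 10, which is L ⇒ W
n=14: can move to 10, which is L ⇒ W
n=15: can move to 10, which is L ⇒ W
n=16: moves to 13(W), 12(W), 11(W); every one is W ⇒ L
n=17: moves to 14(W), 13(W), 12(W); every one is W ⇒ L
n=18: moves to 15(W), 14(W), 13(W); every one is W ⇒ L
n=19: can move to 16, which is L ⇒ W
n=20: can move to 17, which is L ⇒ W
n=21: can move to 18, which is L ⇒ W
n=22: can move to 18, which is L ⇒ W
n=23: can move to 18, which is L ⇒ W
n=24: moves to 21(W), 20(W), 19(W); every one is W ⇒ L
n=25: moves to 22(W), 21(W), 20(W); every one is W ⇒ L
n=26: moves to 23(W), 22(W), 21(W); every one is W ⇒ L
n=27: can move to 24, which is L ⇒ W
n=28: can move to 25, which is L ⇒ W
n=29: can move to 26, which is L ⇒ W
n=30: can move to 26, which is L ⇒ W
n=31: can move to 26, which is L ⇒ W
n=32: moves to 29(W), 28(W), 27(W); every one is W ⇒ L
n=33: moves to 30(W), 29(W), 28(W); every one is W ⇒ L
n=34: moves to 31(W), 30(W), 29(W); every one is W ⇒ L
n=35: can move to 32, which is L ⇒ W
n=36: can move to 33, which is L ⇒ W
n=37: can move to 34, which is L ⇒ W
n=38: can move to 34, which is L ⇒ W
From 38 Player 1 can remove 4, leaving 34, reaching an L position.

Player 1 wins.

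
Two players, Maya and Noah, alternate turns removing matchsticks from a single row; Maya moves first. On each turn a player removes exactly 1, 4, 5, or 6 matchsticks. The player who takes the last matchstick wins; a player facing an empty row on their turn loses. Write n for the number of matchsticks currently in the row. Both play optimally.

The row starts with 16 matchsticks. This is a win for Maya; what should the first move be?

Remove 5, leaving 11.

Label each position W (a win for the player to move) or L (a loss). A position with no legal move is L; any other position is W exactly when some move reaches an L, and L when every move reaches a W.
n=0: no move → L
n=1: reaches L-position 0 → W
n=2: only reaches 1(W), which is W → L
n=3: reaches L-position 2 → W
n=4: reaches L-position 0 → W
n=5: reaches L-position 0 → W
n=6: reaches L-position 2 → W
n=7: reaches L-position 2 → W
n=8: reaches L-position 2 → W
n=9: only reaches 8(W), 5(W), 4(W), 3(W), all W → L
n=10: reaches L-position 9 → W
n=11: only reaches 10(W), 7(W), 6(W), 5(W), all W → L
n=12: reaches L-position 11 → W
n=13: reaches L-position 9 → W
n=14: reaches L-position 9 → W
n=15: reaches L-position 11 → W
n=16: reaches L-position 11 → W
From 16, the L positions reachable in one move are: 11.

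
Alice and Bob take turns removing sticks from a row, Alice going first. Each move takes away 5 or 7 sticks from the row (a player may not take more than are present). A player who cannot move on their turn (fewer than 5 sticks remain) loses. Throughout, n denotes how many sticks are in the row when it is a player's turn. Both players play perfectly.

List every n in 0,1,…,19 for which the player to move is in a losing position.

0, 1, 2, 3, 4, 12, 13, 14, 15, 16

Compute win/loss labels from the base case upward. A position with no move is L. Any other position is W if it can reach an L in one move, else L.
n=0: no move → L
n=1: no move → L
n=2: no move → L
n=3: no move → L
n=4: no move → L
n=5: can move to 0, which is L ⇒ W
n=6: can move to 1, which is L ⇒ W
n=7: can move to 2, which is L ⇒ W
n=8: can move to 3, which is L ⇒ W
n=9: can move to 4, which is L ⇒ W
n=10: can move to 3, which is L ⇒ W
n=11: can move to 4, which is L ⇒ W
n=12: moves to 7(W), 5(W); every one is W ⇒ L
n=13: moves to 8(W), 6(W); every one is W ⇒ L
n=14: moves to 9(W), 7(W); every one is W ⇒ L
n=15: moves to 10(W), 8(W); every one is W ⇒ L
n=16: moves to 11(W), 9(W); every one is W ⇒ L
n=17: can move to 12, which is L ⇒ W
n=18: can move to 13, which is L ⇒ W
n=19: can move to 14, which is L ⇒ W
The losing starting values of n are exactly the entries labelled L in this table (10 of them).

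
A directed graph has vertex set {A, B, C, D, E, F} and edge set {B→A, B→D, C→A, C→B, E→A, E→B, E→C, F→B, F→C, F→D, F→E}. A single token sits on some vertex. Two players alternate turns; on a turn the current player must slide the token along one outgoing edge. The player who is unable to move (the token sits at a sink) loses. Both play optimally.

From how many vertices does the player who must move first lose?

2

Work bottom-up. With no move the player to move loses. Otherwise the position is W if at least one move leads to an L position for the opponent, and L if every move leads to a W.
Every edge goes from a vertex to one that appears earlier in the order D, A, B, C, E, F, so processing vertices in that order labels each vertex after all of its successors.
D: no outgoing edge → L
A: no outgoing edge → L
B: W (go to A, an L position)
C: W (go to A, an L position)
E: W (go to A, an L position)
F: W (go to D, an L position)
The L vertices are A, D; that is 2 in all.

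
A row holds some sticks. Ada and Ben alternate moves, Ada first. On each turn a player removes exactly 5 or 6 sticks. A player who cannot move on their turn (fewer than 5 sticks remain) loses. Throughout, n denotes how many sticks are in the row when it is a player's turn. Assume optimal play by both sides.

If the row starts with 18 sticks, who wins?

Build the W/L table. Terminal = L. A non-terminal position is W if it has a move to some L; otherwise it is L.
n=0: no move → L
n=1: no move → L
n=2: no move → L
n=3: no move → L
n=4: no move → L
n=5: reaches L-position 0 → W
n=6: reaches L-position 1 → W
n=7: reaches L-position 2 → W
n=8: reaches L-position 3 → W
n=9: reaches L-position 4 → W
n=10: reaches L-position 4 → W
n=11: only reaches 6(W), 5(W), all W → L
n=12: only reaches 7(W), 6(W), all W → L
n=13: only reaches 8(W), 7(W), all W → L
n=14: only reaches 9(W), 8(W), all W → L
n=15: only reaches 10(W), 9(W), all W → L
n=16: reaches L-position 11 → W
n=17: reaches L-position 12 → W
n=18: reaches L-position 13 → W
The starting position 18 is W: Ada should remove 5, leaving 13, handing over an L position.

Ada wins.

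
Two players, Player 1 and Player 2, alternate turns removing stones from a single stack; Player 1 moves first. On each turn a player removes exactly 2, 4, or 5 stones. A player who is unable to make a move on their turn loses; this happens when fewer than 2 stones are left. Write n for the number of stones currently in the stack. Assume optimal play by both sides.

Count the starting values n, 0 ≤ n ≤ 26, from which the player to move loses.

Label each position W (a win for the player to move) or L (a loss). A position with no legal move is L; any other position is W exactly when some move reaches an L, and L when every move reaches a W.
n=0: no move → L
n=1: no move → L
n=2: →0(L), so W
n=3: →1(L), so W
n=4: →0(L), so W
n=5: →1(L), so W
n=6: →1(L), so W
n=7: →5(W), 3(W), 2(W) — all W, so L
n=8: →6(W), 4(W), 3(W) — all W, so L
n=9: →7(L), so W
n=10: →8(L), so W
n=11: →7(L), so W
n=12: →8(L), so W
n=13: →8(L), so W
n=14: →12(W), 10(W), 9(W) — all W, so L
n=15: →13(W), 11(W), 10(W) — all W, so L
n=16: →14(L), so W
n=17: →15(L), so W
n=18: →14(L), so W
n=19: →15(L), so W
n=20: →15(L), so W
n=21: →19(W), 17(W), 16(W) — all W, so L
n=22: →20(W), 18(W), 17(W) — all W, so L
n=23: →21(L), so W
n=24: →22(L), so W
n=25: →21(L), so W
n=26: →22(L), so W
L entries with 0 ≤ n ≤ 26: n = 0, 1, 7, 8, 14, 15, 21, 22; that makes 8.

8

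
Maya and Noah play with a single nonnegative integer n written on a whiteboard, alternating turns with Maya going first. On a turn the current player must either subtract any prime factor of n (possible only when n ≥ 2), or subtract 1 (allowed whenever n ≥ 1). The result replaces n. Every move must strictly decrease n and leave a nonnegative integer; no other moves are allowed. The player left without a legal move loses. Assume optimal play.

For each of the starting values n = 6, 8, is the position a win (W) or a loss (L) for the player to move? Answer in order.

Build the W/L table. Terminal = L. A non-terminal position is W if it has a move to some L; otherwise it is L.
n=0: no move → L
n=1: can move to 0, which is L ⇒ W
n=2: can move to 0, which is L ⇒ W
n=3: can move to 0, which is L ⇒ W
n=4: moves to 2(W), 3(W); every one is W ⇒ L
n=5: can move to 0, which is L ⇒ W
n=6: can move to 4, which is L ⇒ W
n=7: can move to 0, which is L ⇒ W
n=8: moves to 6(W), 7(W); every one is W ⇒ L

6: W, 8: L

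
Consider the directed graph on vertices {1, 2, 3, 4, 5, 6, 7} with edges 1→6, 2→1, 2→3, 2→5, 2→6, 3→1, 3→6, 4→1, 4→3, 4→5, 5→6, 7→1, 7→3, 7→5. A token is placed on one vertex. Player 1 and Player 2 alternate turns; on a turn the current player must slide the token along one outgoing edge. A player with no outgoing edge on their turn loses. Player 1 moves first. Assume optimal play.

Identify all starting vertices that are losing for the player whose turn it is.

4, 6, 7

Positions with no move are L. A position that does have a move is losing for the player to move precisely when every available move leads to a winning position for the opponent. Fill in the labels:
Every edge goes from a vertex to one that appears earlier in the order 6, 5, 1, 3, 7, 4, 2, so processing vertices in that order labels each vertex after all of its successors.
6: no outgoing edge → L
5: reaches L-position 6 → W
1: reaches L-position 6 → W
3: reaches L-position 6 → W
7: only reaches 3(W), 1(W), 5(W), all W → L
4: only reaches 3(W), 1(W), 5(W), all W → L
2: reaches L-position 6 → W
The losing starting vertices are exactly the entries labelled L in this table (3 of them).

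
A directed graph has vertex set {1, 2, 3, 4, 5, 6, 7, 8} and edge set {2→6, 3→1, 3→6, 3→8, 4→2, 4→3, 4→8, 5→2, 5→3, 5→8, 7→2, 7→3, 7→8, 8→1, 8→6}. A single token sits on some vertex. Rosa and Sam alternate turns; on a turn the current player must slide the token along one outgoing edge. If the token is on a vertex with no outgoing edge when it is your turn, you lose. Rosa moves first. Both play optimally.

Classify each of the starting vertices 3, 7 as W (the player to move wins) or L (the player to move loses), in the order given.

3: W, 7: L

Build the W/L table. Terminal = L. A non-terminal position is W if it has a move to some L; otherwise it is L.
Every edge goes from a vertex to one that appears earlier in the order 6, 1, 8, 3, 2, 5, 4, 7, so processing vertices in that order labels each vertex after all of its successors.
6: no outgoing edge → L
1: no outgoing edge → L
8: reaches L-position 1 → W
3: reaches L-position 1 → W
2: reaches L-position 6 → W
5: only reaches 2(W), 3(W), 8(W), all W → L
4: only reaches 2(W), 3(W), 8(W), all W → L
7: only reaches 2(W), 3(W), 8(W), all W → L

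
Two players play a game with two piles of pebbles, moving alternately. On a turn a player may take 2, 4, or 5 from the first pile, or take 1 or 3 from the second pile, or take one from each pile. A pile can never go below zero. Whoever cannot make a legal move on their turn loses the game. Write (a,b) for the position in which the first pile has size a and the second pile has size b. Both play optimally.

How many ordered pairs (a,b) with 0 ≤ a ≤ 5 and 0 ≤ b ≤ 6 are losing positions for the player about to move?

14

Work bottom-up. With no move the player to move loses. Otherwise the position is W if at least one move leads to an L position for the opponent, and L if every move leads to a W.
Every move lowers a or b (never raises either), so fill the grid row by row in increasing a, and left to right within a row: each cell's successors are then already labelled.
      b=0  b=1  b=2  b=3  b=4  b=5  b=6
a=0:    L    W    L    W    L    W    L
a=1:    L    W    L    W    L    W    L
a=2:    W    W    W    W    W    W    W
a=3:    W    L    W    L    W    L    W
a=4:    W    L    W    L    W    L    W
a=5:    W    W    W    W    W    W    W
Cells with no legal move (terminal, hence L): (0,0), (1,0).
The remaining L cells, each justified by listing all of its moves:
(0,2): →(0,1)(W) only, which is W, so L
(0,4): →(0,3)(W), (0,1)(W) — all W, so L
(0,6): →(0,5)(W), (0,3)(W) — all W, so L
(1,2): →(1,1)(W), (0,1)(W) — all W, so L
(1,4): →(1,3)(W), (1,1)(W), (0,3)(W) — all W, so L
(1,6): →(1,5)(W), (1,3)(W), (0,5)(W) — all W, so L
(3,1): →(1,1)(W), (3,0)(W), (2,0)(W) — all W, so L
(3,3): →(1,3)(W), (3,2)(W), (3,0)(W), (2,2)(W) — all W, so L
(3,5): →(1,5)(W), (3,4)(W), (3,2)(W), (2,4)(W) — all W, so L
(4,1): →(2,1)(W), (0,1)(W), (4,0)(W), (3,0)(W) — all W, so L
(4,3): →(2,3)(W), (0,3)(W), (4,2)(W), (4,0)(W), (3,2)(W) — all W, so L
(4,5): →(2,5)(W), (0,5)(W), (4,4)(W), (4,2)(W), (3,4)(W) — all W, so L
Every other cell has at least one move into one of the L cells above, so it is W.
L cells per row: a=0: 4, a=1: 4, a=2: 0, a=3: 3, a=4: 3, a=5: 0; total 14.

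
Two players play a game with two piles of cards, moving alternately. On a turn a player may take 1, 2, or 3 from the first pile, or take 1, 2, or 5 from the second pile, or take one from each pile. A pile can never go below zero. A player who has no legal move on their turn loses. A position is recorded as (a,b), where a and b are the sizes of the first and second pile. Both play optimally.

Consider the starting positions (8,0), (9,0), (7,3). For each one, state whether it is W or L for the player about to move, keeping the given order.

(8,0): L, (9,0): W, (7,3): W

Work bottom-up. With no move the player to move loses. Otherwise the position is W if at least one move leads to an L position for the opponent, and L if every move leads to a W.
No move ever increases a pile, so every position that can arise here has a ≤ 9 and b ≤ 3; it is enough to label the cells with 0 ≤ a ≤ 9 and 0 ≤ b ≤ 3.
Every move lowers a or b (never raises either), so fill the grid row by row in increasing a, and left to right within a row: each cell's successors are then already labelled.
      b=0  b=1  b=2  b=3
a=0:    L    W    W    L
a=1:    W    W    L    W
a=2:    W    L    W    W
a=3:    W    W    W    W
a=4:    L    W    W    L
a=5:    W    W    L    W
a=6:    W    L    W    W
a=7:    W    W    W    W
a=8:    L    W    W    L
a=9:    W    W    L    W
Cells with no legal move (terminal, hence L): (0,0).
The remaining L cells, each justified by listing all of its moves:
(0,3): only reaches (0,2)(W), (0,1)(W), all W → L
(1,2): only reaches (0,2)(W), (1,1)(W), (1,0)(W), (0,1)(W), all W → L
(2,1): only reaches (1,1)(W), (0,1)(W), (2,0)(W), (1,0)(W), all W → L
(4,0): only reaches (3,0)(W), (2,0)(W), (1,0)(W), all W → L
(4,3): only reaches (3,3)(W), (2,3)(W), (1,3)(W), (4,2)(W), (4,1)(W), (3,2)(W), all W → L
(5,2): only reaches (4,2)(W), (3,2)(W), (2,2)(W), (5,1)(W), (5,0)(W), (4,1)(W), all W → L
(6,1): only reaches (5,1)(W), (4,1)(W), (3,1)(W), (6,0)(W), (5,0)(W), all W → L
(8,0): only reaches (7,0)(W), (6,0)(W), (5,0)(W), all W → L
(8,3): only reaches (7,3)(W), (6,3)(W), (5,3)(W), (8,2)(W), (8,1)(W), (7,2)(W), all W → L
(9,2): only reaches (8,2)(W), (7,2)(W), (6,2)(W), (9,1)(W), (9,0)(W), (8,1)(W), all W → L
Every other cell has at least one move into one of the L cells above, so it is W.
(8,0): one of the L cells justified above, so L
(9,0): the move to (8,0) reaches an L cell, so W
(7,3): the move to (4,3) reaches an L cell, so W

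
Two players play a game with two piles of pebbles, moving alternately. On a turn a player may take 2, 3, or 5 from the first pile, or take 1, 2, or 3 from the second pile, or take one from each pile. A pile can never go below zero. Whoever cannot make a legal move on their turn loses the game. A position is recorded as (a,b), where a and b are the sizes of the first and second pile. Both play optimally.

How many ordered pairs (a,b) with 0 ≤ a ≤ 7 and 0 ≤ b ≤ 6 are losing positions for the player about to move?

Classify positions by backward induction: terminal positions (no move available) are L. From any other position, the mover wins iff some move reaches an L.
Every move lowers a or b (never raises either), so fill the grid row by row in increasing a, and left to right within a row: each cell's successors are then already labelled.
      b=0  b=1  b=2  b=3  b=4  b=5  b=6
a=0:    L    W    W    W    L    W    W
a=1:    L    W    W    W    L    W    W
a=2:    W    W    L    W    W    W    L
a=3:    W    L    W    W    W    L    W
a=4:    W    L    W    W    W    L    W
a=5:    W    W    W    L    W    W    W
a=6:    W    W    L    W    W    W    L
a=7:    L    W    W    W    L    W    W
Cells with no legal move (terminal, hence L): (0,0), (1,0).
The remaining L cells, each justified by listing all of its moves:
(0,4): only reaches (0,3)(W), (0,2)(W), (0,1)(W), all W → L
(1,4): only reaches (1,3)(W), (1,2)(W), (1,1)(W), (0,3)(W), all W → L
(2,2): only reaches (0,2)(W), (2,1)(W), (2,0)(W), (1,1)(W), all W → L
(2,6): only reaches (0,6)(W), (2,5)(W), (2,4)(W), (2,3)(W), (1,5)(W), all W → L
(3,1): only reaches (1,1)(W), (0,1)(W), (3,0)(W), (2,0)(W), all W → L
(3,5): only reaches (1,5)(W), (0,5)(W), (3,4)(W), (3,3)(W), (3,2)(W), (2,4)(W), all W → L
(4,1): only reaches (2,1)(W), (1,1)(W), (4,0)(W), (3,0)(W), all W → L
(4,5): only reaches (2,5)(W), (1,5)(W), (4,4)(W), (4,3)(W), (4,2)(W), (3,4)(W), all W → L
(5,3): only reaches (3,3)(W), (2,3)(W), (0,3)(W), (5,2)(W), (5,1)(W), (5,0)(W), (4,2)(W), all W → L
(6,2): only reaches (4,2)(W), (3,2)(W), (1,2)(W), (6,1)(W), (6,0)(W), (5,1)(W), all W → L
(6,6): only reaches (4,6)(W), (3,6)(W), (1,6)(W), (6,5)(W), (6,4)(W), (6,3)(W), (5,5)(W), all W → L
(7,0): only reaches (5,0)(W), (4,0)(W), (2,0)(W), all W → L
(7,4): only reaches (5,4)(W), (4,4)(W), (2,4)(W), (7,3)(W), (7,2)(W), (7,1)(W), (6,3)(W), all W → L
Every other cell has at least one move into one of the L cells above, so it is W.
L cells per row: a=0: 2, a=1: 2, a=2: 2, a=3: 2, a=4: 2, a=5: 1, a=6: 2, a=7: 2; total 15.

15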